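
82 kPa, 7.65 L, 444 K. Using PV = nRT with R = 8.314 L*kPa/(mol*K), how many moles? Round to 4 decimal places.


PV = nRT, solve for n = PV / (RT).
PV = 82 * 7.65 = 627.3
RT = 8.314 * 444 = 3691.416
n = 627.3 / 3691.416
n = 0.16993479 mol, rounded to 4 dp:

0.1699 mol


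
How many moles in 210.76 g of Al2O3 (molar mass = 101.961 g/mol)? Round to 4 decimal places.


n = mass / M
n = 210.76 / 101.961
n = 2.06706486 mol, rounded to 4 dp:

2.0671 mol


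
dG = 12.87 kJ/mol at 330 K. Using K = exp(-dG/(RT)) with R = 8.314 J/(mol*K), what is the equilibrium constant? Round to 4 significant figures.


dG is in kJ/mol; multiply by 1000 to match R in J/(mol*K).
RT = 8.314 * 330 = 2743.62 J/mol
exponent = -dG*1000 / (RT) = -(12.87*1000) / 2743.62 = -4.69088285
K = exp(-4.69088285)
K = 0.0091785793, rounded to 4 significant figures:

0.009179


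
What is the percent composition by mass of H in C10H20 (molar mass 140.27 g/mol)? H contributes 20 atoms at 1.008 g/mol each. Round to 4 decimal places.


pct = 100 * (n_elem * M_elem) / M_total
mass_contribution = 20 * 1.008 = 20.16 g/mol
pct = 100 * 20.16 / 140.27
pct = 14.37228203 %, rounded to 4 dp:

14.3723 %


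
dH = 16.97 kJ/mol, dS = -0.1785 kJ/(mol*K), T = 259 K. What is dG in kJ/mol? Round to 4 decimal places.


Gibbs: dG = dH - T*dS (consistent units, dS already in kJ/(mol*K)).
T*dS = 259 * -0.1785 = -46.2315
dG = 16.97 - (-46.2315)
dG = 63.2015 kJ/mol, rounded to 4 dp:

63.2015 kJ/mol


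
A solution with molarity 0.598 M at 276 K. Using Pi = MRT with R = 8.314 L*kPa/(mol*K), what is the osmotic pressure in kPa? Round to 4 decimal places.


Osmotic pressure (van't Hoff): Pi = M*R*T.
RT = 8.314 * 276 = 2294.664
Pi = 0.598 * 2294.664
Pi = 1372.209072 kPa, rounded to 4 dp:

1372.2091 kPa


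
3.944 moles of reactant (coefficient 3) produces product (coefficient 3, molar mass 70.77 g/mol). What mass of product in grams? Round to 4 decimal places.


Use the coefficient ratio to convert reactant moles to product moles, then multiply by the product's molar mass.
moles_P = moles_R * (coeff_P / coeff_R) = 3.944 * (3/3) = 3.944
mass_P = moles_P * M_P = 3.944 * 70.77
mass_P = 279.11688 g, rounded to 4 dp:

279.1169 g


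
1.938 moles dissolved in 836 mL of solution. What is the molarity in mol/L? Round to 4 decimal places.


Convert volume to liters: V_L = V_mL / 1000.
V_L = 836 / 1000 = 0.836 L
M = n / V_L = 1.938 / 0.836
M = 2.31818182 mol/L, rounded to 4 dp:

2.3182 mol/L


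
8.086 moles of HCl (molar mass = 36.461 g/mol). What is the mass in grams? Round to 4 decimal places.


mass = n * M
mass = 8.086 * 36.461
mass = 294.823646 g, rounded to 4 dp:

294.8236 g


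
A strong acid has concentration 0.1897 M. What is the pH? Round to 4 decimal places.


A strong acid dissociates completely, so [H+] equals the given concentration.
pH = -log10([H+]) = -log10(0.1897)
pH = 0.72193267, rounded to 4 dp:

0.7219


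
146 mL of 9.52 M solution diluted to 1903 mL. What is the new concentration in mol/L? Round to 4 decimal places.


Dilution: M1*V1 = M2*V2, solve for M2.
M2 = M1*V1 / V2
M2 = 9.52 * 146 / 1903
M2 = 1389.92 / 1903
M2 = 0.7303836 mol/L, rounded to 4 dp:

0.7304 mol/L


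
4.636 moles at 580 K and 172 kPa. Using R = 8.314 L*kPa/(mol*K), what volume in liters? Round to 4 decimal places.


PV = nRT, solve for V = nRT / P.
nRT = 4.636 * 8.314 * 580 = 22355.3483
V = 22355.3483 / 172
V = 129.97295523 L, rounded to 4 dp:

129.9730 L


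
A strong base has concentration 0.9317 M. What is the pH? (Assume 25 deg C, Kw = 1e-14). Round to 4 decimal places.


A strong base dissociates completely, so [OH-] equals the given concentration.
pOH = -log10([OH-]) = -log10(0.9317) = 0.030724
pH = 14 - pOH = 14 - 0.030724
pH = 13.969276, rounded to 4 dp:

13.9693


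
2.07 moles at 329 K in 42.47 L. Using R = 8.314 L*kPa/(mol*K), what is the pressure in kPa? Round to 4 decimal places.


PV = nRT, solve for P = nRT / V.
nRT = 2.07 * 8.314 * 329 = 5662.0834
P = 5662.0834 / 42.47
P = 133.31959972 kPa, rounded to 4 dp:

133.3196 kPa


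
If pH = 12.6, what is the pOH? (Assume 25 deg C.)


At 25 deg C, pH + pOH = 14.
pOH = 14 - pH = 14 - 12.6
pOH = 1.4:

1.40


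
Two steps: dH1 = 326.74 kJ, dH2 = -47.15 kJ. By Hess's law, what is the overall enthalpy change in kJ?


Hess's law: enthalpy is a state function, so add the step enthalpies.
dH_total = dH1 + dH2 = 326.74 + (-47.15)
dH_total = 279.59 kJ:

279.59 kJ


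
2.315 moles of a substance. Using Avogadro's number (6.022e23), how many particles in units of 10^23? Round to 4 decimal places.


N = n * NA, then divide by 1e23 for the requested units.
N / 1e23 = n * 6.022
N / 1e23 = 2.315 * 6.022
N / 1e23 = 13.94093, rounded to 4 dp:

13.9409


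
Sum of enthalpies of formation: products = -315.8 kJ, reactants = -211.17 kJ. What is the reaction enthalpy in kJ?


dH_rxn = sum(dH_f products) - sum(dH_f reactants)
dH_rxn = -315.8 - (-211.17)
dH_rxn = -104.63 kJ:

-104.63 kJ


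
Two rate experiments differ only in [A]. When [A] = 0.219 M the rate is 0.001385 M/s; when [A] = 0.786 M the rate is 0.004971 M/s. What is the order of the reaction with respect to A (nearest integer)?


Rate is proportional to [A]^n, so rate2/rate1 = ([A]2/[A]1)^n. Take logs to solve for n.
rate2/rate1 = 0.004971 / 0.001385 = 3.5892
[A]2/[A]1 = 0.786 / 0.219 = 3.589
n = ln(3.5892) / ln(3.589) = 1.0
Nearest integer order:

1


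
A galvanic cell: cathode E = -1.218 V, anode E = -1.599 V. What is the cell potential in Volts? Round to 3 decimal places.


Standard cell potential: E_cell = E_cathode - E_anode.
E_cell = -1.218 - (-1.599)
E_cell = 0.381 V, rounded to 3 dp:

0.381 V


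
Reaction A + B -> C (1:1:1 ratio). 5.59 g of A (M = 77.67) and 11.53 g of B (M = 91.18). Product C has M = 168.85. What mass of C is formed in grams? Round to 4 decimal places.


Find moles of each reactant; the smaller value is the limiting reagent in a 1:1:1 reaction, so moles_C equals moles of the limiter.
n_A = mass_A / M_A = 5.59 / 77.67 = 0.071971 mol
n_B = mass_B / M_B = 11.53 / 91.18 = 0.126453 mol
Limiting reagent: A (smaller), n_limiting = 0.071971 mol
mass_C = n_limiting * M_C = 0.071971 * 168.85
mass_C = 12.15230335 g, rounded to 4 dp:

12.1523 g


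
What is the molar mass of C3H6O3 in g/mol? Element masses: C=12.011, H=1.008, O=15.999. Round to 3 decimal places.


M = sum(count * atomic_mass) over atoms.
M = 3*12.011 + 6*1.008 + 3*15.999
M = 36.033 + 6.048 + 47.997
M = 90.078 g/mol, rounded to 3 dp:

90.078 g/mol


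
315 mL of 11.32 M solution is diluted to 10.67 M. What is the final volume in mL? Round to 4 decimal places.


Dilution: M1*V1 = M2*V2, solve for V2.
V2 = M1*V1 / M2
V2 = 11.32 * 315 / 10.67
V2 = 3565.8 / 10.67
V2 = 334.18931584 mL, rounded to 4 dp:

334.1893 mL


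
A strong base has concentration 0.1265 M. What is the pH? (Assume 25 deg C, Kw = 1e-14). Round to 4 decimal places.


A strong base dissociates completely, so [OH-] equals the given concentration.
pOH = -log10([OH-]) = -log10(0.1265) = 0.897909
pH = 14 - pOH = 14 - 0.897909
pH = 13.102091, rounded to 4 dp:

13.1021


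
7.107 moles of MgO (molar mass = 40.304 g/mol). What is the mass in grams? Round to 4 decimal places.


mass = n * M
mass = 7.107 * 40.304
mass = 286.440528 g, rounded to 4 dp:

286.4405 g


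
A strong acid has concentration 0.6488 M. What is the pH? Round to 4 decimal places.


A strong acid dissociates completely, so [H+] equals the given concentration.
pH = -log10([H+]) = -log10(0.6488)
pH = 0.18788916, rounded to 4 dp:

0.1879


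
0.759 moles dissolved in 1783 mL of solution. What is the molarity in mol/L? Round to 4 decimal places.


Convert volume to liters: V_L = V_mL / 1000.
V_L = 1783 / 1000 = 1.783 L
M = n / V_L = 0.759 / 1.783
M = 0.42568704 mol/L, rounded to 4 dp:

0.4257 mol/L


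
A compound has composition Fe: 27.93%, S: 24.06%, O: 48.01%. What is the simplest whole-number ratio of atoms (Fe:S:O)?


Assume 100 g of compound, divide each mass% by atomic mass to get moles, then normalize by the smallest to get a raw atom ratio.
Moles per 100 g: Fe: 27.93/55.845 = 0.5001, S: 24.06/32.065 = 0.7504, O: 48.01/15.999 = 3.0008
Raw ratio (divide by min = 0.5001): Fe: 1.0, S: 1.5, O: 6.0
Multiply by 2 to clear fractions: Fe: 2.0 ~= 2, S: 3.001 ~= 3, O: 12.0 ~= 12
Reduce by GCD to get the simplest whole-number ratio:

2:3:12


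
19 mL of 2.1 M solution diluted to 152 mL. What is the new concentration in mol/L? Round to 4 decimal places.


Dilution: M1*V1 = M2*V2, solve for M2.
M2 = M1*V1 / V2
M2 = 2.1 * 19 / 152
M2 = 39.9 / 152
M2 = 0.2625 mol/L, rounded to 4 dp:

0.2625 mol/L


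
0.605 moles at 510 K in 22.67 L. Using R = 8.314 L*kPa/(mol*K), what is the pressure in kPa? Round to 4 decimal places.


PV = nRT, solve for P = nRT / V.
nRT = 0.605 * 8.314 * 510 = 2565.2847
P = 2565.2847 / 22.67
P = 113.15768416 kPa, rounded to 4 dp:

113.1577 kPa


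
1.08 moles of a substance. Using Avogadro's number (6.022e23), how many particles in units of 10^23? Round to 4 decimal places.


N = n * NA, then divide by 1e23 for the requested units.
N / 1e23 = n * 6.022
N / 1e23 = 1.08 * 6.022
N / 1e23 = 6.50376, rounded to 4 dp:

6.5038


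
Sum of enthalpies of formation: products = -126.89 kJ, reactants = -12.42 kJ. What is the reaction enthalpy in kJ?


dH_rxn = sum(dH_f products) - sum(dH_f reactants)
dH_rxn = -126.89 - (-12.42)
dH_rxn = -114.47 kJ:

-114.47 kJ


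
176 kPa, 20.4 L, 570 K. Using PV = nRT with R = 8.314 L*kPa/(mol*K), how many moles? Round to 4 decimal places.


PV = nRT, solve for n = PV / (RT).
PV = 176 * 20.4 = 3590.4
RT = 8.314 * 570 = 4738.98
n = 3590.4 / 4738.98
n = 0.75763139 mol, rounded to 4 dp:

0.7576 mol


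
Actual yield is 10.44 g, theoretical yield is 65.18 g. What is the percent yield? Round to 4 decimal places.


% yield = 100 * actual / theoretical
% yield = 100 * 10.44 / 65.18
% yield = 16.01718319 %, rounded to 4 dp:

16.0172 %


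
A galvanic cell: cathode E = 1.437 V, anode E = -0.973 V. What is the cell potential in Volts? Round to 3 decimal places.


Standard cell potential: E_cell = E_cathode - E_anode.
E_cell = 1.437 - (-0.973)
E_cell = 2.41 V, rounded to 3 dp:

2.410 V


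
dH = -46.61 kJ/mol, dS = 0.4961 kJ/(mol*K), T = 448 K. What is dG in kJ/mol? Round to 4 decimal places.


Gibbs: dG = dH - T*dS (consistent units, dS already in kJ/(mol*K)).
T*dS = 448 * 0.4961 = 222.2528
dG = -46.61 - (222.2528)
dG = -268.8628 kJ/mol, rounded to 4 dp:

-268.8628 kJ/mol


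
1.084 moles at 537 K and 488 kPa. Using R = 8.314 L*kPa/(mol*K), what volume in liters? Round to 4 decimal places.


PV = nRT, solve for V = nRT / P.
nRT = 1.084 * 8.314 * 537 = 4839.6459
V = 4839.6459 / 488
V = 9.91730717 L, rounded to 4 dp:

9.9173 L


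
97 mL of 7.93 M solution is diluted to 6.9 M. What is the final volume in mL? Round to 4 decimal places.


Dilution: M1*V1 = M2*V2, solve for V2.
V2 = M1*V1 / M2
V2 = 7.93 * 97 / 6.9
V2 = 769.21 / 6.9
V2 = 111.47971014 mL, rounded to 4 dp:

111.4797 mL


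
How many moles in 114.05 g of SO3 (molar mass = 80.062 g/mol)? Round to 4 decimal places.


n = mass / M
n = 114.05 / 80.062
n = 1.424521 mol, rounded to 4 dp:

1.4245 mol


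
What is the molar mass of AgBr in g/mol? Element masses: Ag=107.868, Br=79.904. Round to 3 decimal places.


M = sum(count * atomic_mass) over atoms.
M = 1*107.868 + 1*79.904
M = 107.868 + 79.904
M = 187.772 g/mol, rounded to 3 dp:

187.772 g/mol


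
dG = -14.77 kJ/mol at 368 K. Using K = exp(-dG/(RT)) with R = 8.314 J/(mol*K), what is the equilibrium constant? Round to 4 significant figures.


dG is in kJ/mol; multiply by 1000 to match R in J/(mol*K).
RT = 8.314 * 368 = 3059.552 J/mol
exponent = -dG*1000 / (RT) = -(-14.77*1000) / 3059.552 = 4.82750416
K = exp(4.82750416)
K = 124.89884, rounded to 4 significant figures:

124.9


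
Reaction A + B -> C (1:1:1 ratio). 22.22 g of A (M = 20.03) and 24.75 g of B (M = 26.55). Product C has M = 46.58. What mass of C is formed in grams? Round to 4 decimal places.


Find moles of each reactant; the smaller value is the limiting reagent in a 1:1:1 reaction, so moles_C equals moles of the limiter.
n_A = mass_A / M_A = 22.22 / 20.03 = 1.109336 mol
n_B = mass_B / M_B = 24.75 / 26.55 = 0.932203 mol
Limiting reagent: B (smaller), n_limiting = 0.932203 mol
mass_C = n_limiting * M_C = 0.932203 * 46.58
mass_C = 43.42201574 g, rounded to 4 dp:

43.4220 g


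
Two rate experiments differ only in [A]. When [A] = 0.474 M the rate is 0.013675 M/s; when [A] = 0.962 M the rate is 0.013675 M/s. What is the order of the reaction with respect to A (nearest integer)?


Rate is proportional to [A]^n, so rate2/rate1 = ([A]2/[A]1)^n. Take logs to solve for n.
rate2/rate1 = 0.013675 / 0.013675 = 1.0
[A]2/[A]1 = 0.962 / 0.474 = 2.0295
n = ln(1.0) / ln(2.0295) = 0.0
Nearest integer order:

0


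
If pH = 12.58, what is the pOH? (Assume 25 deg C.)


At 25 deg C, pH + pOH = 14.
pOH = 14 - pH = 14 - 12.58
pOH = 1.42:

1.42


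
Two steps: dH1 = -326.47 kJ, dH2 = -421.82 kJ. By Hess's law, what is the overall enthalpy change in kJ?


Hess's law: enthalpy is a state function, so add the step enthalpies.
dH_total = dH1 + dH2 = -326.47 + (-421.82)
dH_total = -748.29 kJ:

-748.29 kJ


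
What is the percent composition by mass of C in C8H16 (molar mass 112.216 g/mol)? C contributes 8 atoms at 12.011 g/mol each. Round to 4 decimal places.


pct = 100 * (n_elem * M_elem) / M_total
mass_contribution = 8 * 12.011 = 96.088 g/mol
pct = 100 * 96.088 / 112.216
pct = 85.62771797 %, rounded to 4 dp:

85.6277 %


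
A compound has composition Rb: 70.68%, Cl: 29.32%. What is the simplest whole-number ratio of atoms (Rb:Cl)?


Assume 100 g of compound, divide each mass% by atomic mass to get moles, then normalize by the smallest to get a raw atom ratio.
Moles per 100 g: Rb: 70.68/85.468 = 0.827, Cl: 29.32/35.453 = 0.827
Raw ratio (divide by min = 0.827): Rb: 1.0, Cl: 1.0
Multiply by 1 to clear fractions: Rb: 1.0 ~= 1, Cl: 1.0 ~= 1
Reduce by GCD to get the simplest whole-number ratio:

1:1


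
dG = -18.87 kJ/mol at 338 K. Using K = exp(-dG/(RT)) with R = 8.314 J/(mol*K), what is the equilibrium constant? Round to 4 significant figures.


dG is in kJ/mol; multiply by 1000 to match R in J/(mol*K).
RT = 8.314 * 338 = 2810.132 J/mol
exponent = -dG*1000 / (RT) = -(-18.87*1000) / 2810.132 = 6.71498705
K = exp(6.71498705)
K = 824.67309, rounded to 4 significant figures:

824.7


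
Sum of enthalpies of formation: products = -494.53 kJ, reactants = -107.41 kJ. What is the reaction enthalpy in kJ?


dH_rxn = sum(dH_f products) - sum(dH_f reactants)
dH_rxn = -494.53 - (-107.41)
dH_rxn = -387.12 kJ:

-387.12 kJ


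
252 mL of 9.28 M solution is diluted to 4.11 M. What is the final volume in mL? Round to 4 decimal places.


Dilution: M1*V1 = M2*V2, solve for V2.
V2 = M1*V1 / M2
V2 = 9.28 * 252 / 4.11
V2 = 2338.56 / 4.11
V2 = 568.99270073 mL, rounded to 4 dp:

568.9927 mL


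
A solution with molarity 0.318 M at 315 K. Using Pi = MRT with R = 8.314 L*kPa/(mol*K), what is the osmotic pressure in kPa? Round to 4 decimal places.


Osmotic pressure (van't Hoff): Pi = M*R*T.
RT = 8.314 * 315 = 2618.91
Pi = 0.318 * 2618.91
Pi = 832.81338 kPa, rounded to 4 dp:

832.8134 kPa


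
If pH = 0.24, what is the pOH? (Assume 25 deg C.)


At 25 deg C, pH + pOH = 14.
pOH = 14 - pH = 14 - 0.24
pOH = 13.76:

13.76


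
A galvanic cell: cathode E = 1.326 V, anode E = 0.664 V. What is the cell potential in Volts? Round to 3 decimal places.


Standard cell potential: E_cell = E_cathode - E_anode.
E_cell = 1.326 - (0.664)
E_cell = 0.662 V, rounded to 3 dp:

0.662 V


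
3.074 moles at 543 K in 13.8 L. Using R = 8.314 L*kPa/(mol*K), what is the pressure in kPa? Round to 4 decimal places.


PV = nRT, solve for P = nRT / V.
nRT = 3.074 * 8.314 * 543 = 13877.5791
P = 13877.5791 / 13.8
P = 1005.62167391 kPa, rounded to 4 dp:

1005.6217 kPa


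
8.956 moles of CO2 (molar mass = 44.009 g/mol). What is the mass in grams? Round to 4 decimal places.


mass = n * M
mass = 8.956 * 44.009
mass = 394.144604 g, rounded to 4 dp:

394.1446 g


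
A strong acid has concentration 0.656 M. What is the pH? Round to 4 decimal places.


A strong acid dissociates completely, so [H+] equals the given concentration.
pH = -log10([H+]) = -log10(0.656)
pH = 0.18309616, rounded to 4 dp:

0.1831


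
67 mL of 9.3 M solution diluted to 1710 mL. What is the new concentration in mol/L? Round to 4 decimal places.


Dilution: M1*V1 = M2*V2, solve for M2.
M2 = M1*V1 / V2
M2 = 9.3 * 67 / 1710
M2 = 623.1 / 1710
M2 = 0.36438596 mol/L, rounded to 4 dp:

0.3644 mol/L


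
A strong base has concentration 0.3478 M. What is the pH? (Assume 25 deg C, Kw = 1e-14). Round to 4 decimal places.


A strong base dissociates completely, so [OH-] equals the given concentration.
pOH = -log10([OH-]) = -log10(0.3478) = 0.45867
pH = 14 - pOH = 14 - 0.45867
pH = 13.54133, rounded to 4 dp:

13.5413


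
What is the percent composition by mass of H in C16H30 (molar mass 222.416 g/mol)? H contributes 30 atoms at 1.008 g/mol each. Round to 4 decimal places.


pct = 100 * (n_elem * M_elem) / M_total
mass_contribution = 30 * 1.008 = 30.24 g/mol
pct = 100 * 30.24 / 222.416
pct = 13.59614416 %, rounded to 4 dp:

13.5961 %


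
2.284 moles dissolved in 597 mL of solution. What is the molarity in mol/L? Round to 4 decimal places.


Convert volume to liters: V_L = V_mL / 1000.
V_L = 597 / 1000 = 0.597 L
M = n / V_L = 2.284 / 0.597
M = 3.82579564 mol/L, rounded to 4 dp:

3.8258 mol/L


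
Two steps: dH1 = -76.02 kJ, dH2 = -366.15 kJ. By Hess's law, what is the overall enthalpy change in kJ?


Hess's law: enthalpy is a state function, so add the step enthalpies.
dH_total = dH1 + dH2 = -76.02 + (-366.15)
dH_total = -442.17 kJ:

-442.17 kJ


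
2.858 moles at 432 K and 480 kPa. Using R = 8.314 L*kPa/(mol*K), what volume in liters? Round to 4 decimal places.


PV = nRT, solve for V = nRT / P.
nRT = 2.858 * 8.314 * 432 = 10264.93
V = 10264.93 / 480
V = 21.38527083 L, rounded to 4 dp:

21.3853 L


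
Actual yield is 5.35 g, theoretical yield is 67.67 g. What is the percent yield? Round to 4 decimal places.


% yield = 100 * actual / theoretical
% yield = 100 * 5.35 / 67.67
% yield = 7.90601448 %, rounded to 4 dp:

7.9060 %


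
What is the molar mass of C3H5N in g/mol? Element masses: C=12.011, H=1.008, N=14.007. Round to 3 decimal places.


M = sum(count * atomic_mass) over atoms.
M = 3*12.011 + 5*1.008 + 1*14.007
M = 36.033 + 5.04 + 14.007
M = 55.08 g/mol, rounded to 3 dp:

55.080 g/mol


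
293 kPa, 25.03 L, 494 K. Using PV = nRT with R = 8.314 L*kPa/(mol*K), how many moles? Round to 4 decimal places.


PV = nRT, solve for n = PV / (RT).
PV = 293 * 25.03 = 7333.79
RT = 8.314 * 494 = 4107.116
n = 7333.79 / 4107.116
n = 1.78563011 mol, rounded to 4 dp:

1.7856 mol


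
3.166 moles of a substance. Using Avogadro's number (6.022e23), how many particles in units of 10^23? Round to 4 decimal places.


N = n * NA, then divide by 1e23 for the requested units.
N / 1e23 = n * 6.022
N / 1e23 = 3.166 * 6.022
N / 1e23 = 19.065652, rounded to 4 dp:

19.0657


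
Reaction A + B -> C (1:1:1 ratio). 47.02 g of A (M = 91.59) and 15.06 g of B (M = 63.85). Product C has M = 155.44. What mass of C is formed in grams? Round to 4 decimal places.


Find moles of each reactant; the smaller value is the limiting reagent in a 1:1:1 reaction, so moles_C equals moles of the limiter.
n_A = mass_A / M_A = 47.02 / 91.59 = 0.513375 mol
n_B = mass_B / M_B = 15.06 / 63.85 = 0.235865 mol
Limiting reagent: B (smaller), n_limiting = 0.235865 mol
mass_C = n_limiting * M_C = 0.235865 * 155.44
mass_C = 36.6628556 g, rounded to 4 dp:

36.6629 g


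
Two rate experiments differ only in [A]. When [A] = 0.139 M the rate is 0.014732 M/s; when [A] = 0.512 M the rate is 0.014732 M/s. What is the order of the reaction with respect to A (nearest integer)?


Rate is proportional to [A]^n, so rate2/rate1 = ([A]2/[A]1)^n. Take logs to solve for n.
rate2/rate1 = 0.014732 / 0.014732 = 1.0
[A]2/[A]1 = 0.512 / 0.139 = 3.6835
n = ln(1.0) / ln(3.6835) = 0.0
Nearest integer order:

0


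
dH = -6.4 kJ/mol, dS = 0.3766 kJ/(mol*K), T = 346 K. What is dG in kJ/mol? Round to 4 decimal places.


Gibbs: dG = dH - T*dS (consistent units, dS already in kJ/(mol*K)).
T*dS = 346 * 0.3766 = 130.3036
dG = -6.4 - (130.3036)
dG = -136.7036 kJ/mol, rounded to 4 dp:

-136.7036 kJ/mol


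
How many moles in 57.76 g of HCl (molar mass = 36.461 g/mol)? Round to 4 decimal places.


n = mass / M
n = 57.76 / 36.461
n = 1.58415842 mol, rounded to 4 dp:

1.5842 mol


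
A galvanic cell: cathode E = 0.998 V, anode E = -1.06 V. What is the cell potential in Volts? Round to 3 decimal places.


Standard cell potential: E_cell = E_cathode - E_anode.
E_cell = 0.998 - (-1.06)
E_cell = 2.058 V, rounded to 3 dp:

2.058 V


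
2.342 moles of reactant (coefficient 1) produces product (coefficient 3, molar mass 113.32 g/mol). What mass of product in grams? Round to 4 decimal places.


Use the coefficient ratio to convert reactant moles to product moles, then multiply by the product's molar mass.
moles_P = moles_R * (coeff_P / coeff_R) = 2.342 * (3/1) = 7.026
mass_P = moles_P * M_P = 7.026 * 113.32
mass_P = 796.18632 g, rounded to 4 dp:

796.1863 g


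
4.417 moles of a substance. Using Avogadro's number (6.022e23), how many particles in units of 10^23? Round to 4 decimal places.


N = n * NA, then divide by 1e23 for the requested units.
N / 1e23 = n * 6.022
N / 1e23 = 4.417 * 6.022
N / 1e23 = 26.599174, rounded to 4 dp:

26.5992


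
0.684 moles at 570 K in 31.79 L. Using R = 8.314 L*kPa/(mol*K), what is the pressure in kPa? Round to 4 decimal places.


PV = nRT, solve for P = nRT / V.
nRT = 0.684 * 8.314 * 570 = 3241.4623
P = 3241.4623 / 31.79
P = 101.96484115 kPa, rounded to 4 dp:

101.9648 kPa


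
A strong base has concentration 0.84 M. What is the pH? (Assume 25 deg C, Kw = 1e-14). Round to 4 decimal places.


A strong base dissociates completely, so [OH-] equals the given concentration.
pOH = -log10([OH-]) = -log10(0.84) = 0.075721
pH = 14 - pOH = 14 - 0.075721
pH = 13.924279, rounded to 4 dp:

13.9243


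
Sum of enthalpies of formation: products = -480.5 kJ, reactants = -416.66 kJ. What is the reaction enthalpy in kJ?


dH_rxn = sum(dH_f products) - sum(dH_f reactants)
dH_rxn = -480.5 - (-416.66)
dH_rxn = -63.84 kJ:

-63.84 kJ


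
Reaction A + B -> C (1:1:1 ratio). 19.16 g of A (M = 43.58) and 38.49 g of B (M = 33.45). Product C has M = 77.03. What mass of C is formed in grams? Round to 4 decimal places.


Find moles of each reactant; the smaller value is the limiting reagent in a 1:1:1 reaction, so moles_C equals moles of the limiter.
n_A = mass_A / M_A = 19.16 / 43.58 = 0.439651 mol
n_B = mass_B / M_B = 38.49 / 33.45 = 1.150673 mol
Limiting reagent: A (smaller), n_limiting = 0.439651 mol
mass_C = n_limiting * M_C = 0.439651 * 77.03
mass_C = 33.86631653 g, rounded to 4 dp:

33.8663 g


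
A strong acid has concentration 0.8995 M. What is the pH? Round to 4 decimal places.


A strong acid dissociates completely, so [H+] equals the given concentration.
pH = -log10([H+]) = -log10(0.8995)
pH = 0.04599883, rounded to 4 dp:

0.0460


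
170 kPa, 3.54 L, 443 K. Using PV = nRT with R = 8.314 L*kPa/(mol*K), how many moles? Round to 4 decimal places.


PV = nRT, solve for n = PV / (RT).
PV = 170 * 3.54 = 601.8
RT = 8.314 * 443 = 3683.102
n = 601.8 / 3683.102
n = 0.16339488 mol, rounded to 4 dp:

0.1634 mol


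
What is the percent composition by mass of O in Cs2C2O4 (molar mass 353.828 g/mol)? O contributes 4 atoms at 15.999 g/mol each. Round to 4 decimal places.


pct = 100 * (n_elem * M_elem) / M_total
mass_contribution = 4 * 15.999 = 63.996 g/mol
pct = 100 * 63.996 / 353.828
pct = 18.08675402 %, rounded to 4 dp:

18.0868 %


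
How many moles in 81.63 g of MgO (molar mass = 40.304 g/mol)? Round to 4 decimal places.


n = mass / M
n = 81.63 / 40.304
n = 2.02535728 mol, rounded to 4 dp:

2.0254 mol


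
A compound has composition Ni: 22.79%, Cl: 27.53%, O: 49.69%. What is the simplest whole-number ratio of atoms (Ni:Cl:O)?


Assume 100 g of compound, divide each mass% by atomic mass to get moles, then normalize by the smallest to get a raw atom ratio.
Moles per 100 g: Ni: 22.79/58.693 = 0.3883, Cl: 27.53/35.453 = 0.7765, O: 49.69/15.999 = 3.1058
Raw ratio (divide by min = 0.3883): Ni: 1.0, Cl: 2.0, O: 7.999
Multiply by 1 to clear fractions: Ni: 1.0 ~= 1, Cl: 2.0 ~= 2, O: 7.999 ~= 8
Reduce by GCD to get the simplest whole-number ratio:

1:2:8


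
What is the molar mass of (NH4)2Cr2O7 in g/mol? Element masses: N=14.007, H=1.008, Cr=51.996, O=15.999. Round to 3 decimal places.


M = sum(count * atomic_mass) over atoms.
M = 2*14.007 + 8*1.008 + 2*51.996 + 7*15.999
M = 28.014 + 8.064 + 103.992 + 111.993
M = 252.063 g/mol, rounded to 3 dp:

252.063 g/mol


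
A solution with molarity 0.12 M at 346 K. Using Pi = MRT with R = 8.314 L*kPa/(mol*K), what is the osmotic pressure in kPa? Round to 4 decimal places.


Osmotic pressure (van't Hoff): Pi = M*R*T.
RT = 8.314 * 346 = 2876.644
Pi = 0.12 * 2876.644
Pi = 345.19728 kPa, rounded to 4 dp:

345.1973 kPa


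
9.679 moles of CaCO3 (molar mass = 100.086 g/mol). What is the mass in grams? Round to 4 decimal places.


mass = n * M
mass = 9.679 * 100.086
mass = 968.732394 g, rounded to 4 dp:

968.7324 g


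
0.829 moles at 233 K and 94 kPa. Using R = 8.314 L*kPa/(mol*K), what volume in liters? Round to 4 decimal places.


PV = nRT, solve for V = nRT / P.
nRT = 0.829 * 8.314 * 233 = 1605.9073
V = 1605.9073 / 94
V = 17.08412021 L, rounded to 4 dp:

17.0841 L


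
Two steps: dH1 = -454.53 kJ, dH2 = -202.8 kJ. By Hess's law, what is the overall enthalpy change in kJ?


Hess's law: enthalpy is a state function, so add the step enthalpies.
dH_total = dH1 + dH2 = -454.53 + (-202.8)
dH_total = -657.33 kJ:

-657.33 kJ


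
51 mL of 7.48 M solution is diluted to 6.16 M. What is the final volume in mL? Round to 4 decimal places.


Dilution: M1*V1 = M2*V2, solve for V2.
V2 = M1*V1 / M2
V2 = 7.48 * 51 / 6.16
V2 = 381.48 / 6.16
V2 = 61.92857143 mL, rounded to 4 dp:

61.9286 mL


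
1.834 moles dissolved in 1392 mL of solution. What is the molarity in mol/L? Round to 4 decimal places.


Convert volume to liters: V_L = V_mL / 1000.
V_L = 1392 / 1000 = 1.392 L
M = n / V_L = 1.834 / 1.392
M = 1.31752874 mol/L, rounded to 4 dp:

1.3175 mol/L


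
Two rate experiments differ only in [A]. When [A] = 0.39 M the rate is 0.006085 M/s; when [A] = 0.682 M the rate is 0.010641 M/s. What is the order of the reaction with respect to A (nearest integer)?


Rate is proportional to [A]^n, so rate2/rate1 = ([A]2/[A]1)^n. Take logs to solve for n.
rate2/rate1 = 0.010641 / 0.006085 = 1.7487
[A]2/[A]1 = 0.682 / 0.39 = 1.7487
n = ln(1.7487) / ln(1.7487) = 1.0
Nearest integer order:

1


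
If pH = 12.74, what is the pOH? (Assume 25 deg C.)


At 25 deg C, pH + pOH = 14.
pOH = 14 - pH = 14 - 12.74
pOH = 1.26:

1.26


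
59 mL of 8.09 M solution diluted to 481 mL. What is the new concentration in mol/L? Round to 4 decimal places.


Dilution: M1*V1 = M2*V2, solve for M2.
M2 = M1*V1 / V2
M2 = 8.09 * 59 / 481
M2 = 477.31 / 481
M2 = 0.99232848 mol/L, rounded to 4 dp:

0.9923 mol/L


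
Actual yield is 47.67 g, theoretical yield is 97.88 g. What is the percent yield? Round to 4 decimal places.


% yield = 100 * actual / theoretical
% yield = 100 * 47.67 / 97.88
% yield = 48.70249285 %, rounded to 4 dp:

48.7025 %


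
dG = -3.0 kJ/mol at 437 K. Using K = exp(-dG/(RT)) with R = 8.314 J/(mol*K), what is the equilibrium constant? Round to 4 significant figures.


dG is in kJ/mol; multiply by 1000 to match R in J/(mol*K).
RT = 8.314 * 437 = 3633.218 J/mol
exponent = -dG*1000 / (RT) = -(-3.0*1000) / 3633.218 = 0.82571428
K = exp(0.82571428)
K = 2.2835112, rounded to 4 significant figures:

2.284


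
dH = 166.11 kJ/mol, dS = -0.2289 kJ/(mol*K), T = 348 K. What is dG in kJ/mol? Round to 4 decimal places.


Gibbs: dG = dH - T*dS (consistent units, dS already in kJ/(mol*K)).
T*dS = 348 * -0.2289 = -79.6572
dG = 166.11 - (-79.6572)
dG = 245.7672 kJ/mol, rounded to 4 dp:

245.7672 kJ/mol


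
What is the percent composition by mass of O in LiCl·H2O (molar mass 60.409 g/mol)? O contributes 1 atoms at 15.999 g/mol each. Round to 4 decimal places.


pct = 100 * (n_elem * M_elem) / M_total
mass_contribution = 1 * 15.999 = 15.999 g/mol
pct = 100 * 15.999 / 60.409
pct = 26.48446424 %, rounded to 4 dp:

26.4845 %


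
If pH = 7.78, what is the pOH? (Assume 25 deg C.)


At 25 deg C, pH + pOH = 14.
pOH = 14 - pH = 14 - 7.78
pOH = 6.22:

6.22


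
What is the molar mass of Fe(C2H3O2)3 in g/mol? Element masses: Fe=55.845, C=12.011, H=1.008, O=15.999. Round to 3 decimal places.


M = sum(count * atomic_mass) over atoms.
M = 1*55.845 + 6*12.011 + 9*1.008 + 6*15.999
M = 55.845 + 72.066 + 9.072 + 95.994
M = 232.977 g/mol, rounded to 3 dp:

232.977 g/mol


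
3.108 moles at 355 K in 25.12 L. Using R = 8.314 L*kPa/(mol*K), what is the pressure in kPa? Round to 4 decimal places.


PV = nRT, solve for P = nRT / V.
nRT = 3.108 * 8.314 * 355 = 9173.1688
P = 9173.1688 / 25.12
P = 365.1739172 kPa, rounded to 4 dp:

365.1739 kPa


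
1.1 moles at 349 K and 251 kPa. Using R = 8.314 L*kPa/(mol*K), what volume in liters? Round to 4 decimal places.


PV = nRT, solve for V = nRT / P.
nRT = 1.1 * 8.314 * 349 = 3191.7446
V = 3191.7446 / 251
V = 12.71611394 L, rounded to 4 dp:

12.7161 L


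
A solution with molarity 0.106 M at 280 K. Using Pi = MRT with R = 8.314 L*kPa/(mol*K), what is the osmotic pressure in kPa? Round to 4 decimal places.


Osmotic pressure (van't Hoff): Pi = M*R*T.
RT = 8.314 * 280 = 2327.92
Pi = 0.106 * 2327.92
Pi = 246.75952 kPa, rounded to 4 dp:

246.7595 kPa


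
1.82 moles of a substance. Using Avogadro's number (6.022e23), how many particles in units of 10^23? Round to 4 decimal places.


N = n * NA, then divide by 1e23 for the requested units.
N / 1e23 = n * 6.022
N / 1e23 = 1.82 * 6.022
N / 1e23 = 10.96004, rounded to 4 dp:

10.9600


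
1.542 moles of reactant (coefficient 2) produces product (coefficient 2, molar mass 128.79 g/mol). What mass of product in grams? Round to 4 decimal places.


Use the coefficient ratio to convert reactant moles to product moles, then multiply by the product's molar mass.
moles_P = moles_R * (coeff_P / coeff_R) = 1.542 * (2/2) = 1.542
mass_P = moles_P * M_P = 1.542 * 128.79
mass_P = 198.59418 g, rounded to 4 dp:

198.5942 g


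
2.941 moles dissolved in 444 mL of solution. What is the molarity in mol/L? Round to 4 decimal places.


Convert volume to liters: V_L = V_mL / 1000.
V_L = 444 / 1000 = 0.444 L
M = n / V_L = 2.941 / 0.444
M = 6.62387387 mol/L, rounded to 4 dp:

6.6239 mol/L


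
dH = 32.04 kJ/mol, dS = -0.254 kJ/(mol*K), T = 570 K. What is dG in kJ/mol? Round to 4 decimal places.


Gibbs: dG = dH - T*dS (consistent units, dS already in kJ/(mol*K)).
T*dS = 570 * -0.254 = -144.78
dG = 32.04 - (-144.78)
dG = 176.82 kJ/mol, rounded to 4 dp:

176.8200 kJ/mol


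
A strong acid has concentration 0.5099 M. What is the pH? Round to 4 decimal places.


A strong acid dissociates completely, so [H+] equals the given concentration.
pH = -log10([H+]) = -log10(0.5099)
pH = 0.29251499, rounded to 4 dp:

0.2925


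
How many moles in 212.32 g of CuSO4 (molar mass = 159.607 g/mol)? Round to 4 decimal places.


n = mass / M
n = 212.32 / 159.607
n = 1.33026747 mol, rounded to 4 dp:

1.3303 mol


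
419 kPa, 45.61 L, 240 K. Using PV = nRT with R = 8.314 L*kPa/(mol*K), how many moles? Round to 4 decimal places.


PV = nRT, solve for n = PV / (RT).
PV = 419 * 45.61 = 19110.59
RT = 8.314 * 240 = 1995.36
n = 19110.59 / 1995.36
n = 9.57751483 mol, rounded to 4 dp:

9.5775 mol


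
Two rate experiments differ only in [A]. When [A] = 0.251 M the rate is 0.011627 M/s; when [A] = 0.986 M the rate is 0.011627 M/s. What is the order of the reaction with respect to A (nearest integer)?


Rate is proportional to [A]^n, so rate2/rate1 = ([A]2/[A]1)^n. Take logs to solve for n.
rate2/rate1 = 0.011627 / 0.011627 = 1.0
[A]2/[A]1 = 0.986 / 0.251 = 3.9283
n = ln(1.0) / ln(3.9283) = 0.0
Nearest integer order:

0


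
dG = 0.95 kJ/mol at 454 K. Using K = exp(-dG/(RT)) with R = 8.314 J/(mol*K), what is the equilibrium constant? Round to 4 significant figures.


dG is in kJ/mol; multiply by 1000 to match R in J/(mol*K).
RT = 8.314 * 454 = 3774.556 J/mol
exponent = -dG*1000 / (RT) = -(0.95*1000) / 3774.556 = -0.25168523
K = exp(-0.25168523)
K = 0.77748943, rounded to 4 significant figures:

0.7775


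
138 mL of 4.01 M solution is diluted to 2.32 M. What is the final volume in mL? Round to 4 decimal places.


Dilution: M1*V1 = M2*V2, solve for V2.
V2 = M1*V1 / M2
V2 = 4.01 * 138 / 2.32
V2 = 553.38 / 2.32
V2 = 238.52586207 mL, rounded to 4 dp:

238.5259 mL


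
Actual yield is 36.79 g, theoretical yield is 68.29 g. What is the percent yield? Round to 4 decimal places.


% yield = 100 * actual / theoretical
% yield = 100 * 36.79 / 68.29
% yield = 53.87318788 %, rounded to 4 dp:

53.8732 %


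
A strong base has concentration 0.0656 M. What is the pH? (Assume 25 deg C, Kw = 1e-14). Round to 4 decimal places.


A strong base dissociates completely, so [OH-] equals the given concentration.
pOH = -log10([OH-]) = -log10(0.0656) = 1.183096
pH = 14 - pOH = 14 - 1.183096
pH = 12.816904, rounded to 4 dp:

12.8169


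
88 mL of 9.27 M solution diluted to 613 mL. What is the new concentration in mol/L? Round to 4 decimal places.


Dilution: M1*V1 = M2*V2, solve for M2.
M2 = M1*V1 / V2
M2 = 9.27 * 88 / 613
M2 = 815.76 / 613
M2 = 1.33076672 mol/L, rounded to 4 dp:

1.3308 mol/L


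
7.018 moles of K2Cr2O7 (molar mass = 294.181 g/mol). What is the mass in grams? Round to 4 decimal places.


mass = n * M
mass = 7.018 * 294.181
mass = 2064.562258 g, rounded to 4 dp:

2064.5623 g


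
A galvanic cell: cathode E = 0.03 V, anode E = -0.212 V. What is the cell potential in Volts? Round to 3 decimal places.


Standard cell potential: E_cell = E_cathode - E_anode.
E_cell = 0.03 - (-0.212)
E_cell = 0.242 V, rounded to 3 dp:

0.242 V


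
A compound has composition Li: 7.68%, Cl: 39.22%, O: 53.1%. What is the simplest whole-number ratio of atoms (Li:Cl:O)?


Assume 100 g of compound, divide each mass% by atomic mass to get moles, then normalize by the smallest to get a raw atom ratio.
Moles per 100 g: Li: 7.68/6.941 = 1.1065, Cl: 39.22/35.453 = 1.1063, O: 53.1/15.999 = 3.319
Raw ratio (divide by min = 1.1063): Li: 1.0, Cl: 1.0, O: 3.0
Multiply by 1 to clear fractions: Li: 1.0 ~= 1, Cl: 1.0 ~= 1, O: 3.0 ~= 3
Reduce by GCD to get the simplest whole-number ratio:

1:1:3


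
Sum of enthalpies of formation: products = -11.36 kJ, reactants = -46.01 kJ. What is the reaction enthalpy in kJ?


dH_rxn = sum(dH_f products) - sum(dH_f reactants)
dH_rxn = -11.36 - (-46.01)
dH_rxn = 34.65 kJ:

34.65 kJ


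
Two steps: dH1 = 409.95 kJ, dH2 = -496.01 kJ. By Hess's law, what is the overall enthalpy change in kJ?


Hess's law: enthalpy is a state function, so add the step enthalpies.
dH_total = dH1 + dH2 = 409.95 + (-496.01)
dH_total = -86.06 kJ:

-86.06 kJ


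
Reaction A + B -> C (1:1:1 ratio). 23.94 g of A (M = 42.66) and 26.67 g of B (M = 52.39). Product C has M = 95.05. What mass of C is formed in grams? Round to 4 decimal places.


Find moles of each reactant; the smaller value is the limiting reagent in a 1:1:1 reaction, so moles_C equals moles of the limiter.
n_A = mass_A / M_A = 23.94 / 42.66 = 0.561181 mol
n_B = mass_B / M_B = 26.67 / 52.39 = 0.509067 mol
Limiting reagent: B (smaller), n_limiting = 0.509067 mol
mass_C = n_limiting * M_C = 0.509067 * 95.05
mass_C = 48.38681835 g, rounded to 4 dp:

48.3868 g


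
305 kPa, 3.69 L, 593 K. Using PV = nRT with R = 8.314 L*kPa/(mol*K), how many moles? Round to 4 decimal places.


PV = nRT, solve for n = PV / (RT).
PV = 305 * 3.69 = 1125.45
RT = 8.314 * 593 = 4930.202
n = 1125.45 / 4930.202
n = 0.22827665 mol, rounded to 4 dp:

0.2283 mol


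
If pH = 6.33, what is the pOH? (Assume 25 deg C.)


At 25 deg C, pH + pOH = 14.
pOH = 14 - pH = 14 - 6.33
pOH = 7.67:

7.67


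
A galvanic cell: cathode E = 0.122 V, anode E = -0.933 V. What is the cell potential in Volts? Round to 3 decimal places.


Standard cell potential: E_cell = E_cathode - E_anode.
E_cell = 0.122 - (-0.933)
E_cell = 1.055 V, rounded to 3 dp:

1.055 V


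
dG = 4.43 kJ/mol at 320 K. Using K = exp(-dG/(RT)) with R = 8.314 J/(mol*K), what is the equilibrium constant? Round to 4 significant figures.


dG is in kJ/mol; multiply by 1000 to match R in J/(mol*K).
RT = 8.314 * 320 = 2660.48 J/mol
exponent = -dG*1000 / (RT) = -(4.43*1000) / 2660.48 = -1.66511306
K = exp(-1.66511306)
K = 0.18916927, rounded to 4 significant figures:

0.1892


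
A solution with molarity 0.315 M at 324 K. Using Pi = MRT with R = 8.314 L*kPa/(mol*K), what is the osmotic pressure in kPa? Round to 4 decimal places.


Osmotic pressure (van't Hoff): Pi = M*R*T.
RT = 8.314 * 324 = 2693.736
Pi = 0.315 * 2693.736
Pi = 848.52684 kPa, rounded to 4 dp:

848.5268 kPa


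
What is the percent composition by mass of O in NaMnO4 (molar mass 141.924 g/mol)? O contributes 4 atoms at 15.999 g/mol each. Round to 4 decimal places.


pct = 100 * (n_elem * M_elem) / M_total
mass_contribution = 4 * 15.999 = 63.996 g/mol
pct = 100 * 63.996 / 141.924
pct = 45.09173924 %, rounded to 4 dp:

45.0917 %


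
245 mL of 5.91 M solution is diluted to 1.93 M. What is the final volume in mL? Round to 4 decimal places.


Dilution: M1*V1 = M2*V2, solve for V2.
V2 = M1*V1 / M2
V2 = 5.91 * 245 / 1.93
V2 = 1447.95 / 1.93
V2 = 750.23316062 mL, rounded to 4 dp:

750.2332 mL


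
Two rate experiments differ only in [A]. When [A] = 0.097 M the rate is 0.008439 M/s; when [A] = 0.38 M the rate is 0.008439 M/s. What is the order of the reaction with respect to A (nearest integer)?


Rate is proportional to [A]^n, so rate2/rate1 = ([A]2/[A]1)^n. Take logs to solve for n.
rate2/rate1 = 0.008439 / 0.008439 = 1.0
[A]2/[A]1 = 0.38 / 0.097 = 3.9175
n = ln(1.0) / ln(3.9175) = 0.0
Nearest integer order:

0


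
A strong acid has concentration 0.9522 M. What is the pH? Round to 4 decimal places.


A strong acid dissociates completely, so [H+] equals the given concentration.
pH = -log10([H+]) = -log10(0.9522)
pH = 0.02127182, rounded to 4 dp:

0.0213


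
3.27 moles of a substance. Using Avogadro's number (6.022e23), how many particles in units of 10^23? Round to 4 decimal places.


N = n * NA, then divide by 1e23 for the requested units.
N / 1e23 = n * 6.022
N / 1e23 = 3.27 * 6.022
N / 1e23 = 19.69194, rounded to 4 dp:

19.6919


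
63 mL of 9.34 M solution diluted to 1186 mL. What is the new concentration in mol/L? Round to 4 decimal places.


Dilution: M1*V1 = M2*V2, solve for M2.
M2 = M1*V1 / V2
M2 = 9.34 * 63 / 1186
M2 = 588.42 / 1186
M2 = 0.49613828 mol/L, rounded to 4 dp:

0.4961 mol/L


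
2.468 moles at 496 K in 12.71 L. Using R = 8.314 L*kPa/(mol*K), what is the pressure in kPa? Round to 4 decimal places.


PV = nRT, solve for P = nRT / V.
nRT = 2.468 * 8.314 * 496 = 10177.4002
P = 10177.4002 / 12.71
P = 800.73959087 kPa, rounded to 4 dp:

800.7396 kPa


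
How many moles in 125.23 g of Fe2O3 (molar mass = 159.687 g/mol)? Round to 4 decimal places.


n = mass / M
n = 125.23 / 159.687
n = 0.78422163 mol, rounded to 4 dp:

0.7842 mol


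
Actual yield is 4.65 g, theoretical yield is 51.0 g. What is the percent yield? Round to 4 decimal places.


% yield = 100 * actual / theoretical
% yield = 100 * 4.65 / 51.0
% yield = 9.11764706 %, rounded to 4 dp:

9.1176 %
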